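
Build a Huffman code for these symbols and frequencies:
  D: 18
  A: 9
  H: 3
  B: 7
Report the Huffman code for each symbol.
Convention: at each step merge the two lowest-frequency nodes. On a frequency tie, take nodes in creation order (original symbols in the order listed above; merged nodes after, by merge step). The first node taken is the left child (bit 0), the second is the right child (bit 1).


Huffman tree construction:
Step 1: Merge H(3) + B(7) = 10
Step 2: Merge A(9) + (H+B)(10) = 19
Step 3: Merge D(18) + (A+(H+B))(19) = 37
Read each symbol's code off the tree from the root (left child = 0, right child = 1).

Codes:
  D: 0 (length 1)
  A: 10 (length 2)
  H: 110 (length 3)
  B: 111 (length 3)
Average code length: 66/37 = 1.7838 bits/symbol


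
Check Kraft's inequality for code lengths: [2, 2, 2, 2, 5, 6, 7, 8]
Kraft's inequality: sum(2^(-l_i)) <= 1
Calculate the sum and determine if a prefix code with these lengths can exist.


Sum = 2^(-2) + 2^(-2) + 2^(-2) + 2^(-2) + 2^(-5) + 2^(-6) + 2^(-7) + 2^(-8)
    = 0.25 + 0.25 + 0.25 + 0.25 + 0.03125 + 0.015625 + 0.0078125 + 0.00390625
    = 271/256 = 1.05859375
Since 1.05859375 > 1, Kraft's inequality is NOT satisfied.
A prefix code with these lengths CANNOT exist.

Kraft sum = 1.05859375. Not satisfied.


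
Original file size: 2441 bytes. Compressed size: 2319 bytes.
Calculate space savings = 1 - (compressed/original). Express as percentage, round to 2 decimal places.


ratio = compressed/original = 2319/2441 = 0.95002
savings = 1 - ratio = 1 - 0.95002 = 0.04998
as a percentage: 0.04998 * 100 = 5.0%

Space savings = 1 - 2319/2441 = 5.0%


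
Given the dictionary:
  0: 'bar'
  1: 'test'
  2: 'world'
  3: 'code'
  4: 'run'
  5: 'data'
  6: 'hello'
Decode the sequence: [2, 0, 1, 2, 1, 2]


Look up each index in the dictionary:
  2 -> 'world'
  0 -> 'bar'
  1 -> 'test'
  2 -> 'world'
  1 -> 'test'
  2 -> 'world'

Decoded: "world bar test world test world"


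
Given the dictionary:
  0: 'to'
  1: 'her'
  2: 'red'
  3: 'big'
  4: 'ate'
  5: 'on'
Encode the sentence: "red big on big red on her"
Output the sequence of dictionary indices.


Look up each word in the dictionary:
  'red' -> 2
  'big' -> 3
  'on' -> 5
  'big' -> 3
  'red' -> 2
  'on' -> 5
  'her' -> 1

Encoded: [2, 3, 5, 3, 2, 5, 1]


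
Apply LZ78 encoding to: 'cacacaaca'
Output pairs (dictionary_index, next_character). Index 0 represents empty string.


LZ78 encoding steps:
Dictionary: {0: ''}
Step 1: w='' (idx 0), next='c' -> output (0, 'c'), add 'c' as idx 1
Step 2: w='' (idx 0), next='a' -> output (0, 'a'), add 'a' as idx 2
Step 3: w='c' (idx 1), next='a' -> output (1, 'a'), add 'ca' as idx 3
Step 4: w='ca' (idx 3), next='a' -> output (3, 'a'), add 'caa' as idx 4
Step 5: w='ca' (idx 3), end of input -> output (3, '')


Encoded: [(0, 'c'), (0, 'a'), (1, 'a'), (3, 'a'), (3, '')]


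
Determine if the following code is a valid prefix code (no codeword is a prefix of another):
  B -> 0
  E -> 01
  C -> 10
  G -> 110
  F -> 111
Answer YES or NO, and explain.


Checking each pair (does one codeword prefix another?):
  B='0' vs E='01': prefix -- VIOLATION

NO -- this is NOT a valid prefix code. B (0) is a prefix of E (01).


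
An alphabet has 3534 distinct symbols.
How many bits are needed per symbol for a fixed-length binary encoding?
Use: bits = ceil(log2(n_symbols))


log2(3534) = 11.7871
Bracket: 2^11 = 2048 < 3534 <= 2^12 = 4096
So ceil(log2(3534)) = 12

bits = ceil(log2(3534)) = ceil(11.7871) = 12 bits


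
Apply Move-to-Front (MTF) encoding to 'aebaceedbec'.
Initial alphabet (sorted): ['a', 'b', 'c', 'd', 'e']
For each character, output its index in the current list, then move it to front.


MTF encoding:
'a': index 0 in ['a', 'b', 'c', 'd', 'e'] -> ['a', 'b', 'c', 'd', 'e']
'e': index 4 in ['a', 'b', 'c', 'd', 'e'] -> ['e', 'a', 'b', 'c', 'd']
'b': index 2 in ['e', 'a', 'b', 'c', 'd'] -> ['b', 'e', 'a', 'c', 'd']
'a': index 2 in ['b', 'e', 'a', 'c', 'd'] -> ['a', 'b', 'e', 'c', 'd']
'c': index 3 in ['a', 'b', 'e', 'c', 'd'] -> ['c', 'a', 'b', 'e', 'd']
'e': index 3 in ['c', 'a', 'b', 'e', 'd'] -> ['e', 'c', 'a', 'b', 'd']
'e': index 0 in ['e', 'c', 'a', 'b', 'd'] -> ['e', 'c', 'a', 'b', 'd']
'd': index 4 in ['e', 'c', 'a', 'b', 'd'] -> ['d', 'e', 'c', 'a', 'b']
'b': index 4 in ['d', 'e', 'c', 'a', 'b'] -> ['b', 'd', 'e', 'c', 'a']
'e': index 2 in ['b', 'd', 'e', 'c', 'a'] -> ['e', 'b', 'd', 'c', 'a']
'c': index 3 in ['e', 'b', 'd', 'c', 'a'] -> ['c', 'e', 'b', 'd', 'a']


Output: [0, 4, 2, 2, 3, 3, 0, 4, 4, 2, 3]


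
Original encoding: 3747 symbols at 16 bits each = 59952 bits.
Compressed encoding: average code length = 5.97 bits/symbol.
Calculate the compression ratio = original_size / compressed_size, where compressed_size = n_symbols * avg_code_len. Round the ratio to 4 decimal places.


original_size = n_symbols * orig_bits = 3747 * 16 = 59952 bits
compressed_size = n_symbols * avg_code_len = 3747 * 5.97 = 22369.59 bits
ratio = original_size / compressed_size = 59952 / 22369.59 = 2.6801

Compression ratio = 2.6801


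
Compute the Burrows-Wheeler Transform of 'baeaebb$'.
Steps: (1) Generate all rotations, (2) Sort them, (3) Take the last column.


Rotations (sorted):
  0: $baeaebb -> last char: b
  1: aeaebb$b -> last char: b
  2: aebb$bae -> last char: e
  3: b$baeaeb -> last char: b
  4: baeaebb$ -> last char: $
  5: bb$baeae -> last char: e
  6: eaebb$ba -> last char: a
  7: ebb$baea -> last char: a


BWT = bbeb$eaa


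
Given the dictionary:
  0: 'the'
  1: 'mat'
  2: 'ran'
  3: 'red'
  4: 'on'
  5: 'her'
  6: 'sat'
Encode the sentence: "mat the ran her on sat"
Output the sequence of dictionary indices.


Look up each word in the dictionary:
  'mat' -> 1
  'the' -> 0
  'ran' -> 2
  'her' -> 5
  'on' -> 4
  'sat' -> 6

Encoded: [1, 0, 2, 5, 4, 6]


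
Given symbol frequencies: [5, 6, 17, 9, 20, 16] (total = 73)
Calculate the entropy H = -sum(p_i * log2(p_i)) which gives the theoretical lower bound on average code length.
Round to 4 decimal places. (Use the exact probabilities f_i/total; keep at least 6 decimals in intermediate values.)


Per-symbol terms -p_i * log2(p_i) with p_i = f_i/73:
  p = 5/73 = 0.068493: log2(p) = -3.867896, -p*log2(p) = 0.264924
  p = 6/73 = 0.082192: log2(p) = -3.604862, -p*log2(p) = 0.296290
  p = 17/73 = 0.232877: log2(p) = -2.102362, -p*log2(p) = 0.489591
  p = 9/73 = 0.123288: log2(p) = -3.019900, -p*log2(p) = 0.372316
  p = 20/73 = 0.273973: log2(p) = -1.867896, -p*log2(p) = 0.511752
  p = 16/73 = 0.219178: log2(p) = -2.189825, -p*log2(p) = 0.479962
H = 0.264924 + 0.296290 + 0.489591 + 0.372316 + 0.511752 + 0.479962 = 2.414835

H = 2.4148 bits/symbol


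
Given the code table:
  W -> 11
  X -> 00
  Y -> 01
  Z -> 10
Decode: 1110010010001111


Decoding:
11 -> W
10 -> Z
01 -> Y
00 -> X
10 -> Z
00 -> X
11 -> W
11 -> W


Result: WZYXZXWW


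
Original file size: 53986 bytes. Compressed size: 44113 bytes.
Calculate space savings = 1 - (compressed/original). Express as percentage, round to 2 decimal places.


ratio = compressed/original = 44113/53986 = 0.817119
savings = 1 - ratio = 1 - 0.817119 = 0.182881
as a percentage: 0.182881 * 100 = 18.29%

Space savings = 1 - 44113/53986 = 18.29%


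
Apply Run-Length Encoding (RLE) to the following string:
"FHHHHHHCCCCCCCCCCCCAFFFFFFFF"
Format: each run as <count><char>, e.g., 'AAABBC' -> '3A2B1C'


Scanning runs left to right:
  i=0: run of 'F' x 1 -> '1F'
  i=1: run of 'H' x 6 -> '6H'
  i=7: run of 'C' x 12 -> '12C'
  i=19: run of 'A' x 1 -> '1A'
  i=20: run of 'F' x 8 -> '8F'

RLE = 1F6H12C1A8F


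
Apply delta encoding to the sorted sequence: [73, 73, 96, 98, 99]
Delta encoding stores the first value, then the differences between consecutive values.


First value: 73
Deltas:
  73 - 73 = 0
  96 - 73 = 23
  98 - 96 = 2
  99 - 98 = 1


Delta encoded: [73, 0, 23, 2, 1]


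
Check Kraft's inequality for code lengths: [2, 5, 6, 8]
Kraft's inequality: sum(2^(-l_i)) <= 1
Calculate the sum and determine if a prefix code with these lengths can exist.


Sum = 2^(-2) + 2^(-5) + 2^(-6) + 2^(-8)
    = 0.25 + 0.03125 + 0.015625 + 0.00390625
    = 77/256 = 0.30078125
Since 0.30078125 <= 1, Kraft's inequality IS satisfied.
A prefix code with these lengths CAN exist.

Kraft sum = 0.30078125. Satisfied.


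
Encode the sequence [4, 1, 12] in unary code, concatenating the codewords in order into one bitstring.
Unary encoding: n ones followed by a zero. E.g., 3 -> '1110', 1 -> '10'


Encode each number as n ones followed by a terminating 0:
  4 -> 11110 (5 bits)
  1 -> 10 (2 bits)
  12 -> 1111111111110 (13 bits)
Total length = 5 + 2 + 13 = 20 bits.

Unary([4, 1, 12]) = 11110101111111111110 (20 bits)


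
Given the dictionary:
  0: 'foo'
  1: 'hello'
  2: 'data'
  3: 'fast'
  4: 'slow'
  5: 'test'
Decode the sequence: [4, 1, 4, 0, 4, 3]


Look up each index in the dictionary:
  4 -> 'slow'
  1 -> 'hello'
  4 -> 'slow'
  0 -> 'foo'
  4 -> 'slow'
  3 -> 'fast'

Decoded: "slow hello slow foo slow fast"


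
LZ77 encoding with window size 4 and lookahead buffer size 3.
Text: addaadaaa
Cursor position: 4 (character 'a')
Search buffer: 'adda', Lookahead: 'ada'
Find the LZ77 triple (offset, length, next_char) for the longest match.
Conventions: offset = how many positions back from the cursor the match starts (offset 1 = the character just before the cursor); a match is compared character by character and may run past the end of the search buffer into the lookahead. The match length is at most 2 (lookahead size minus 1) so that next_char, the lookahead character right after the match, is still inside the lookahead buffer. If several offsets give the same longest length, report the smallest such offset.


Try each offset into the search buffer:
  offset=1 (pos 3, char 'a'): match length 1
  offset=2 (pos 2, char 'd'): match length 0
  offset=3 (pos 1, char 'd'): match length 0
  offset=4 (pos 0, char 'a'): match length 2
Longest match has length 2 at offset 4.
next_char = character at position 4 + 2 = 6 -> 'a'

Best match: offset=4, length=2 (matching 'ad' starting at position 0)
LZ77 triple: (4, 2, 'a')


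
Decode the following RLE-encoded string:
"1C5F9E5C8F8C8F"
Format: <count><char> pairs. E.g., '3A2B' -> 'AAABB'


Expanding each <count><char> pair:
  1C -> 'C'
  5F -> 'FFFFF'
  9E -> 'EEEEEEEEE'
  5C -> 'CCCCC'
  8F -> 'FFFFFFFF'
  8C -> 'CCCCCCCC'
  8F -> 'FFFFFFFF'

Decoded = CFFFFFEEEEEEEEECCCCCFFFFFFFFCCCCCCCCFFFFFFFF


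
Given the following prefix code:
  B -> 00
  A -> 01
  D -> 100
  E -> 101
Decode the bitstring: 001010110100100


Decoding step by step:
Bits 00 -> B
Bits 101 -> E
Bits 01 -> A
Bits 101 -> E
Bits 00 -> B
Bits 100 -> D


Decoded message: BEAEBD


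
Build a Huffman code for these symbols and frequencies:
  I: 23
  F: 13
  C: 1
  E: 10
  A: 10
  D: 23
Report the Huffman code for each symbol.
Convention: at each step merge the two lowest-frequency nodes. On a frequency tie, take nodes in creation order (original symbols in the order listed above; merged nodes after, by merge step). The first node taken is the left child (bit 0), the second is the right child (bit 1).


Huffman tree construction:
Step 1: Merge C(1) + E(10) = 11
Step 2: Merge A(10) + (C+E)(11) = 21
Step 3: Merge F(13) + (A+(C+E))(21) = 34
Step 4: Merge I(23) + D(23) = 46
Step 5: Merge (F+(A+(C+E)))(34) + (I+D)(46) = 80
Read each symbol's code off the tree from the root (left child = 0, right child = 1).

Codes:
  I: 10 (length 2)
  F: 00 (length 2)
  C: 0110 (length 4)
  E: 0111 (length 4)
  A: 010 (length 3)
  D: 11 (length 2)
Average code length: 192/80 = 2.4000 bits/symbol


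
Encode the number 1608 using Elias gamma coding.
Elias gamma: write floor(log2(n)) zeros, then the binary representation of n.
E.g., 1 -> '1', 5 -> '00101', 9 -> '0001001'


num_bits = floor(log2(1608)) + 1 = 11
leading_zeros = num_bits - 1 = 10
binary(1608) = 11001001000

Elias gamma(1608) = '0000000000' + '11001001000' = 000000000011001001000 (21 bits)


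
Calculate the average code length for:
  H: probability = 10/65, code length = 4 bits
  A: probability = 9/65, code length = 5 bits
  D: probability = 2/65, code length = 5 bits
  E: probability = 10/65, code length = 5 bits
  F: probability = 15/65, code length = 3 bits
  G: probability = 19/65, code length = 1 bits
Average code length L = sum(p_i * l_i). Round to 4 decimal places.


Weighted contributions p_i * l_i:
  H: (10/65) * 4 = 40/65
  A: (9/65) * 5 = 45/65
  D: (2/65) * 5 = 10/65
  E: (10/65) * 5 = 50/65
  F: (15/65) * 3 = 45/65
  G: (19/65) * 1 = 19/65
Sum = (40 + 45 + 10 + 50 + 45 + 19)/65 = 209/65

L = 209/65 = 3.2154 bits/symbol


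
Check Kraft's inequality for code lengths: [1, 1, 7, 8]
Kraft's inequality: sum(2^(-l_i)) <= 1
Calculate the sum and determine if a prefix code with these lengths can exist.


Sum = 2^(-1) + 2^(-1) + 2^(-7) + 2^(-8)
    = 0.5 + 0.5 + 0.0078125 + 0.00390625
    = 259/256 = 1.01171875
Since 1.01171875 > 1, Kraft's inequality is NOT satisfied.
A prefix code with these lengths CANNOT exist.

Kraft sum = 1.01171875. Not satisfied.


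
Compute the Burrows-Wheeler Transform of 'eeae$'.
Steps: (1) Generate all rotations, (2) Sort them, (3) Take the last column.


Rotations (sorted):
  0: $eeae -> last char: e
  1: ae$ee -> last char: e
  2: e$eea -> last char: a
  3: eae$e -> last char: e
  4: eeae$ -> last char: $


BWT = eeae$


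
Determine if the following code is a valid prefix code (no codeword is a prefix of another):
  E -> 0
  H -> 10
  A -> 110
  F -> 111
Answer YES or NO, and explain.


Checking each pair (does one codeword prefix another?):
  E='0' vs H='10': no prefix
  E='0' vs A='110': no prefix
  E='0' vs F='111': no prefix
  H='10' vs E='0': no prefix
  H='10' vs A='110': no prefix
  H='10' vs F='111': no prefix
  A='110' vs E='0': no prefix
  A='110' vs H='10': no prefix
  A='110' vs F='111': no prefix
  F='111' vs E='0': no prefix
  F='111' vs H='10': no prefix
  F='111' vs A='110': no prefix
No violation found over all pairs.

YES -- this is a valid prefix code. No codeword is a prefix of any other codeword.


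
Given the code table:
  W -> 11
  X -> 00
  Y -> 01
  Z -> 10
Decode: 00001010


Decoding:
00 -> X
00 -> X
10 -> Z
10 -> Z


Result: XXZZ


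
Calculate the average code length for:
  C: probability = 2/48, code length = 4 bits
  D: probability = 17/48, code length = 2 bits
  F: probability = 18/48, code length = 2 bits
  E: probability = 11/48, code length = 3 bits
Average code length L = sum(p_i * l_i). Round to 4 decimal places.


Weighted contributions p_i * l_i:
  C: (2/48) * 4 = 8/48
  D: (17/48) * 2 = 34/48
  F: (18/48) * 2 = 36/48
  E: (11/48) * 3 = 33/48
Sum = (8 + 34 + 36 + 33)/48 = 111/48

L = 111/48 = 2.3125 bits/symbol


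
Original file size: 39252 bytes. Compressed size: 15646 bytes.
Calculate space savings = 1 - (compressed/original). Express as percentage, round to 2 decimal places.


ratio = compressed/original = 15646/39252 = 0.398604
savings = 1 - ratio = 1 - 0.398604 = 0.601396
as a percentage: 0.601396 * 100 = 60.14%

Space savings = 1 - 15646/39252 = 60.14%


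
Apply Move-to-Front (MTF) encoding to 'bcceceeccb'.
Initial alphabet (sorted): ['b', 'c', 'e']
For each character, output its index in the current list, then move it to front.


MTF encoding:
'b': index 0 in ['b', 'c', 'e'] -> ['b', 'c', 'e']
'c': index 1 in ['b', 'c', 'e'] -> ['c', 'b', 'e']
'c': index 0 in ['c', 'b', 'e'] -> ['c', 'b', 'e']
'e': index 2 in ['c', 'b', 'e'] -> ['e', 'c', 'b']
'c': index 1 in ['e', 'c', 'b'] -> ['c', 'e', 'b']
'e': index 1 in ['c', 'e', 'b'] -> ['e', 'c', 'b']
'e': index 0 in ['e', 'c', 'b'] -> ['e', 'c', 'b']
'c': index 1 in ['e', 'c', 'b'] -> ['c', 'e', 'b']
'c': index 0 in ['c', 'e', 'b'] -> ['c', 'e', 'b']
'b': index 2 in ['c', 'e', 'b'] -> ['b', 'c', 'e']


Output: [0, 1, 0, 2, 1, 1, 0, 1, 0, 2]


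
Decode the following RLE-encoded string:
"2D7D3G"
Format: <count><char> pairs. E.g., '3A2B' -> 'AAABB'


Expanding each <count><char> pair:
  2D -> 'DD'
  7D -> 'DDDDDDD'
  3G -> 'GGG'

Decoded = DDDDDDDDDGGG


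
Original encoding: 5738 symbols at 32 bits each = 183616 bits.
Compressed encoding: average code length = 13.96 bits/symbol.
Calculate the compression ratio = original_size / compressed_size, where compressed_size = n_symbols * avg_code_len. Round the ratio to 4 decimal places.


original_size = n_symbols * orig_bits = 5738 * 32 = 183616 bits
compressed_size = n_symbols * avg_code_len = 5738 * 13.96 = 80102.48 bits
ratio = original_size / compressed_size = 183616 / 80102.48 = 2.2923

Compression ratio = 2.2923


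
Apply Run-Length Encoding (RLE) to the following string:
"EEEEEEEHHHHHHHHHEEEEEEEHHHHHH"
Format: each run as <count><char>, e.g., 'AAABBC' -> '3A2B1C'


Scanning runs left to right:
  i=0: run of 'E' x 7 -> '7E'
  i=7: run of 'H' x 9 -> '9H'
  i=16: run of 'E' x 7 -> '7E'
  i=23: run of 'H' x 6 -> '6H'

RLE = 7E9H7E6H


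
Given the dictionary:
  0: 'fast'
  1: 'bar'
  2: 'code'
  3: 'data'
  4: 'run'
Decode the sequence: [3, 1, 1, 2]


Look up each index in the dictionary:
  3 -> 'data'
  1 -> 'bar'
  1 -> 'bar'
  2 -> 'code'

Decoded: "data bar bar code"


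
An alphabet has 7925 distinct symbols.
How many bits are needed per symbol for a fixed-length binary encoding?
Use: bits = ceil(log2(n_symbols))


log2(7925) = 12.9522
Bracket: 2^12 = 4096 < 7925 <= 2^13 = 8192
So ceil(log2(7925)) = 13

bits = ceil(log2(7925)) = ceil(12.9522) = 13 bits


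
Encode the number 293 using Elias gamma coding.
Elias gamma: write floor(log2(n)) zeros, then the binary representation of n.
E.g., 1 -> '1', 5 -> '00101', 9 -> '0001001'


num_bits = floor(log2(293)) + 1 = 9
leading_zeros = num_bits - 1 = 8
binary(293) = 100100101

Elias gamma(293) = '00000000' + '100100101' = 00000000100100101 (17 bits)


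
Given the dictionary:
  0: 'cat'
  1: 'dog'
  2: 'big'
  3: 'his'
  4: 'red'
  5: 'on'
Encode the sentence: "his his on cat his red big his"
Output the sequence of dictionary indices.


Look up each word in the dictionary:
  'his' -> 3
  'his' -> 3
  'on' -> 5
  'cat' -> 0
  'his' -> 3
  'red' -> 4
  'big' -> 2
  'his' -> 3

Encoded: [3, 3, 5, 0, 3, 4, 2, 3]


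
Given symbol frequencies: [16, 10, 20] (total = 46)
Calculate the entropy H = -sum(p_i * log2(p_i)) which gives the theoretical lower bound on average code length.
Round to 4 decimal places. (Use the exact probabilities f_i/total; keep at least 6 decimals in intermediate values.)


Per-symbol terms -p_i * log2(p_i) with p_i = f_i/46:
  p = 16/46 = 0.347826: log2(p) = -1.523562, -p*log2(p) = 0.529935
  p = 10/46 = 0.217391: log2(p) = -2.201634, -p*log2(p) = 0.478616
  p = 20/46 = 0.434783: log2(p) = -1.201634, -p*log2(p) = 0.522450
H = 0.529935 + 0.478616 + 0.522450 = 1.531001

H = 1.531 bits/symbol


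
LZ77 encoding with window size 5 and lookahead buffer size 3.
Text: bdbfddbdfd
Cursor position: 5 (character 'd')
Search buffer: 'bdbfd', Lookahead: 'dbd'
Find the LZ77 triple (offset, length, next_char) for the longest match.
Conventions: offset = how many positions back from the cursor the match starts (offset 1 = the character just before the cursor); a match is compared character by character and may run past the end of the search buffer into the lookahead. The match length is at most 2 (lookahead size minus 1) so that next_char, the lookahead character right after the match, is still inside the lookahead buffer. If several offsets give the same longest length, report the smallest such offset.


Try each offset into the search buffer:
  offset=1 (pos 4, char 'd'): match length 1
  offset=2 (pos 3, char 'f'): match length 0
  offset=3 (pos 2, char 'b'): match length 0
  offset=4 (pos 1, char 'd'): match length 2
  offset=5 (pos 0, char 'b'): match length 0
Longest match has length 2 at offset 4.
next_char = character at position 5 + 2 = 7 -> 'd'

Best match: offset=4, length=2 (matching 'db' starting at position 1)
LZ77 triple: (4, 2, 'd')


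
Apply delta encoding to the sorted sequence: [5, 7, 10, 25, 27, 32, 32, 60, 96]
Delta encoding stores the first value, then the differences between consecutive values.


First value: 5
Deltas:
  7 - 5 = 2
  10 - 7 = 3
  25 - 10 = 15
  27 - 25 = 2
  32 - 27 = 5
  32 - 32 = 0
  60 - 32 = 28
  96 - 60 = 36


Delta encoded: [5, 2, 3, 15, 2, 5, 0, 28, 36]


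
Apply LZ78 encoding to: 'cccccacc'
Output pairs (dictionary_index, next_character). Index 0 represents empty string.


LZ78 encoding steps:
Dictionary: {0: ''}
Step 1: w='' (idx 0), next='c' -> output (0, 'c'), add 'c' as idx 1
Step 2: w='c' (idx 1), next='c' -> output (1, 'c'), add 'cc' as idx 2
Step 3: w='cc' (idx 2), next='a' -> output (2, 'a'), add 'cca' as idx 3
Step 4: w='cc' (idx 2), end of input -> output (2, '')


Encoded: [(0, 'c'), (1, 'c'), (2, 'a'), (2, '')]


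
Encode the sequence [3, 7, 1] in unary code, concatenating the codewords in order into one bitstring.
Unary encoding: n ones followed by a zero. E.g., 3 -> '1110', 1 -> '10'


Encode each number as n ones followed by a terminating 0:
  3 -> 1110 (4 bits)
  7 -> 11111110 (8 bits)
  1 -> 10 (2 bits)
Total length = 4 + 8 + 2 = 14 bits.

Unary([3, 7, 1]) = 11101111111010 (14 bits)


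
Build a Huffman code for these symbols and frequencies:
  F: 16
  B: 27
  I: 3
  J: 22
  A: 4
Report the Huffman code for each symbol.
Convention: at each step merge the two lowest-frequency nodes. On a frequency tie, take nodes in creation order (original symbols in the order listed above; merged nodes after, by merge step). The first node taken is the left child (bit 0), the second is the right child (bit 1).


Huffman tree construction:
Step 1: Merge I(3) + A(4) = 7
Step 2: Merge (I+A)(7) + F(16) = 23
Step 3: Merge J(22) + ((I+A)+F)(23) = 45
Step 4: Merge B(27) + (J+((I+A)+F))(45) = 72
Read each symbol's code off the tree from the root (left child = 0, right child = 1).

Codes:
  F: 111 (length 3)
  B: 0 (length 1)
  I: 1100 (length 4)
  J: 10 (length 2)
  A: 1101 (length 4)
Average code length: 147/72 = 2.0417 bits/symbol


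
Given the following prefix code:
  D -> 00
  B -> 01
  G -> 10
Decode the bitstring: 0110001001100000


Decoding step by step:
Bits 01 -> B
Bits 10 -> G
Bits 00 -> D
Bits 10 -> G
Bits 01 -> B
Bits 10 -> G
Bits 00 -> D
Bits 00 -> D


Decoded message: BGDGBGDD


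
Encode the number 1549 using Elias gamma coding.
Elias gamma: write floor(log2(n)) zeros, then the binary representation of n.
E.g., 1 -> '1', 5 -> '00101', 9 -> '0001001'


num_bits = floor(log2(1549)) + 1 = 11
leading_zeros = num_bits - 1 = 10
binary(1549) = 11000001101

Elias gamma(1549) = '0000000000' + '11000001101' = 000000000011000001101 (21 bits)


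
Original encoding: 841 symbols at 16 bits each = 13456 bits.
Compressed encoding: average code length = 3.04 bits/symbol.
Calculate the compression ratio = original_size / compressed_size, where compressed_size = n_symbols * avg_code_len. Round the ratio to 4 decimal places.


original_size = n_symbols * orig_bits = 841 * 16 = 13456 bits
compressed_size = n_symbols * avg_code_len = 841 * 3.04 = 2556.64 bits
ratio = original_size / compressed_size = 13456 / 2556.64 = 5.2632

Compression ratio = 5.2632


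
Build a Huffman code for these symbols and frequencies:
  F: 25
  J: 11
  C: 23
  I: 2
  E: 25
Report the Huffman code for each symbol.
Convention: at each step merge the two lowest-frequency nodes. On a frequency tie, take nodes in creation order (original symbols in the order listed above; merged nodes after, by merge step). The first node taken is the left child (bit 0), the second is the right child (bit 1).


Huffman tree construction:
Step 1: Merge I(2) + J(11) = 13
Step 2: Merge (I+J)(13) + C(23) = 36
Step 3: Merge F(25) + E(25) = 50
Step 4: Merge ((I+J)+C)(36) + (F+E)(50) = 86
Read each symbol's code off the tree from the root (left child = 0, right child = 1).

Codes:
  F: 10 (length 2)
  J: 001 (length 3)
  C: 01 (length 2)
  I: 000 (length 3)
  E: 11 (length 2)
Average code length: 185/86 = 2.1512 bits/symbol


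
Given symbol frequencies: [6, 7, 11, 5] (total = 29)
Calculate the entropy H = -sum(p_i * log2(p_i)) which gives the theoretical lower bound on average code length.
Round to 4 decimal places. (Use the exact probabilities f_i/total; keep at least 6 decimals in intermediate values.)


Per-symbol terms -p_i * log2(p_i) with p_i = f_i/29:
  p = 6/29 = 0.206897: log2(p) = -2.273018, -p*log2(p) = 0.470280
  p = 7/29 = 0.241379: log2(p) = -2.050626, -p*log2(p) = 0.494979
  p = 11/29 = 0.379310: log2(p) = -1.398549, -p*log2(p) = 0.530484
  p = 5/29 = 0.172414: log2(p) = -2.536053, -p*log2(p) = 0.437251
H = 0.470280 + 0.494979 + 0.530484 + 0.437251 = 1.932994

H = 1.933 bits/symbol


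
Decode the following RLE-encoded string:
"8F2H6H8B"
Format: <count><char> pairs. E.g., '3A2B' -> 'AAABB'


Expanding each <count><char> pair:
  8F -> 'FFFFFFFF'
  2H -> 'HH'
  6H -> 'HHHHHH'
  8B -> 'BBBBBBBB'

Decoded = FFFFFFFFHHHHHHHHBBBBBBBB


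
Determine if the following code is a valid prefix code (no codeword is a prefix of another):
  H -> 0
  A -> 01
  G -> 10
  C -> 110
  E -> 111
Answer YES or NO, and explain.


Checking each pair (does one codeword prefix another?):
  H='0' vs A='01': prefix -- VIOLATION

NO -- this is NOT a valid prefix code. H (0) is a prefix of A (01).


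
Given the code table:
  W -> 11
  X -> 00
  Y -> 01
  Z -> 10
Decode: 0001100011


Decoding:
00 -> X
01 -> Y
10 -> Z
00 -> X
11 -> W


Result: XYZXW


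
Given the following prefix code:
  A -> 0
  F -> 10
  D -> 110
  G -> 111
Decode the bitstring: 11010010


Decoding step by step:
Bits 110 -> D
Bits 10 -> F
Bits 0 -> A
Bits 10 -> F


Decoded message: DFAF


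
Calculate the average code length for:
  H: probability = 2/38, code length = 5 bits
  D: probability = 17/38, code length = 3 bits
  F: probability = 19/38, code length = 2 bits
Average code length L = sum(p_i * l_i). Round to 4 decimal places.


Weighted contributions p_i * l_i:
  H: (2/38) * 5 = 10/38
  D: (17/38) * 3 = 51/38
  F: (19/38) * 2 = 38/38
Sum = (10 + 51 + 38)/38 = 99/38

L = 99/38 = 2.6053 bits/symbol


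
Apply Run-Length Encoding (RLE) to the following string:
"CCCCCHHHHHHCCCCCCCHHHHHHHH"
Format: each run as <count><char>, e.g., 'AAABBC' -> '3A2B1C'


Scanning runs left to right:
  i=0: run of 'C' x 5 -> '5C'
  i=5: run of 'H' x 6 -> '6H'
  i=11: run of 'C' x 7 -> '7C'
  i=18: run of 'H' x 8 -> '8H'

RLE = 5C6H7C8H


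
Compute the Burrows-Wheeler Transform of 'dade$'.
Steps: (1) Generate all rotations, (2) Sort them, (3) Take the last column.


Rotations (sorted):
  0: $dade -> last char: e
  1: ade$d -> last char: d
  2: dade$ -> last char: $
  3: de$da -> last char: a
  4: e$dad -> last char: d


BWT = ed$ad


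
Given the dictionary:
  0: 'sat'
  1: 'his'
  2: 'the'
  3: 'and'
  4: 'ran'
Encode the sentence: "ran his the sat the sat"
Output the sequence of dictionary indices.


Look up each word in the dictionary:
  'ran' -> 4
  'his' -> 1
  'the' -> 2
  'sat' -> 0
  'the' -> 2
  'sat' -> 0

Encoded: [4, 1, 2, 0, 2, 0]


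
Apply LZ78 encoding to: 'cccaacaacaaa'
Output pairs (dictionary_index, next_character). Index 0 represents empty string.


LZ78 encoding steps:
Dictionary: {0: ''}
Step 1: w='' (idx 0), next='c' -> output (0, 'c'), add 'c' as idx 1
Step 2: w='c' (idx 1), next='c' -> output (1, 'c'), add 'cc' as idx 2
Step 3: w='' (idx 0), next='a' -> output (0, 'a'), add 'a' as idx 3
Step 4: w='a' (idx 3), next='c' -> output (3, 'c'), add 'ac' as idx 4
Step 5: w='a' (idx 3), next='a' -> output (3, 'a'), add 'aa' as idx 5
Step 6: w='c' (idx 1), next='a' -> output (1, 'a'), add 'ca' as idx 6
Step 7: w='aa' (idx 5), end of input -> output (5, '')


Encoded: [(0, 'c'), (1, 'c'), (0, 'a'), (3, 'c'), (3, 'a'), (1, 'a'), (5, '')]


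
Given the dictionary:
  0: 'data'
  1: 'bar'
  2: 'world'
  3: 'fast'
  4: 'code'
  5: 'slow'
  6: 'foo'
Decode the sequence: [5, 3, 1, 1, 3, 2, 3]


Look up each index in the dictionary:
  5 -> 'slow'
  3 -> 'fast'
  1 -> 'bar'
  1 -> 'bar'
  3 -> 'fast'
  2 -> 'world'
  3 -> 'fast'

Decoded: "slow fast bar bar fast world fast"


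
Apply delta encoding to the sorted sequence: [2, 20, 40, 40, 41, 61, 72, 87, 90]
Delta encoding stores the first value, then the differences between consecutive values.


First value: 2
Deltas:
  20 - 2 = 18
  40 - 20 = 20
  40 - 40 = 0
  41 - 40 = 1
  61 - 41 = 20
  72 - 61 = 11
  87 - 72 = 15
  90 - 87 = 3


Delta encoded: [2, 18, 20, 0, 1, 20, 11, 15, 3]


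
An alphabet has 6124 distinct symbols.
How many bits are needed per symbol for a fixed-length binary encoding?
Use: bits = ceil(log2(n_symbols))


log2(6124) = 12.5803
Bracket: 2^12 = 4096 < 6124 <= 2^13 = 8192
So ceil(log2(6124)) = 13

bits = ceil(log2(6124)) = ceil(12.5803) = 13 bits


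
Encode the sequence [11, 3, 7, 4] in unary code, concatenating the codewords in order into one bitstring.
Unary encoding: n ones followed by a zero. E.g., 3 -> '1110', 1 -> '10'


Encode each number as n ones followed by a terminating 0:
  11 -> 111111111110 (12 bits)
  3 -> 1110 (4 bits)
  7 -> 11111110 (8 bits)
  4 -> 11110 (5 bits)
Total length = 12 + 4 + 8 + 5 = 29 bits.

Unary([11, 3, 7, 4]) = 11111111111011101111111011110 (29 bits)


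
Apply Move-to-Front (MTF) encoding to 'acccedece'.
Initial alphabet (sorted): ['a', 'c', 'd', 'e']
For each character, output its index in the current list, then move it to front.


MTF encoding:
'a': index 0 in ['a', 'c', 'd', 'e'] -> ['a', 'c', 'd', 'e']
'c': index 1 in ['a', 'c', 'd', 'e'] -> ['c', 'a', 'd', 'e']
'c': index 0 in ['c', 'a', 'd', 'e'] -> ['c', 'a', 'd', 'e']
'c': index 0 in ['c', 'a', 'd', 'e'] -> ['c', 'a', 'd', 'e']
'e': index 3 in ['c', 'a', 'd', 'e'] -> ['e', 'c', 'a', 'd']
'd': index 3 in ['e', 'c', 'a', 'd'] -> ['d', 'e', 'c', 'a']
'e': index 1 in ['d', 'e', 'c', 'a'] -> ['e', 'd', 'c', 'a']
'c': index 2 in ['e', 'd', 'c', 'a'] -> ['c', 'e', 'd', 'a']
'e': index 1 in ['c', 'e', 'd', 'a'] -> ['e', 'c', 'd', 'a']


Output: [0, 1, 0, 0, 3, 3, 1, 2, 1]


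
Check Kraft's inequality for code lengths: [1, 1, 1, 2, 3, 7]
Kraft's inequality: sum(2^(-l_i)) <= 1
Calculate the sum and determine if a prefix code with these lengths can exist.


Sum = 2^(-1) + 2^(-1) + 2^(-1) + 2^(-2) + 2^(-3) + 2^(-7)
    = 0.5 + 0.5 + 0.5 + 0.25 + 0.125 + 0.0078125
    = 241/128 = 1.8828125
Since 1.8828125 > 1, Kraft's inequality is NOT satisfied.
A prefix code with these lengths CANNOT exist.

Kraft sum = 1.8828125. Not satisfied.


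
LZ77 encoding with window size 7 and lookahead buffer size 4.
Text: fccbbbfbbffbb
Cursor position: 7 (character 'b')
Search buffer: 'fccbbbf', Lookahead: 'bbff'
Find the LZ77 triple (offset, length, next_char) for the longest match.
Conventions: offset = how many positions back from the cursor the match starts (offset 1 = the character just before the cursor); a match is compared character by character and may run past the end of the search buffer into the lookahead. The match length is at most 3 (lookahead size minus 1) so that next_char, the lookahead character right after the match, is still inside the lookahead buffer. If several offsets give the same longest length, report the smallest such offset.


Try each offset into the search buffer:
  offset=1 (pos 6, char 'f'): match length 0
  offset=2 (pos 5, char 'b'): match length 1
  offset=3 (pos 4, char 'b'): match length 3
  offset=4 (pos 3, char 'b'): match length 2
  offset=5 (pos 2, char 'c'): match length 0
  offset=6 (pos 1, char 'c'): match length 0
  offset=7 (pos 0, char 'f'): match length 0
Longest match has length 3 at offset 3.
next_char = character at position 7 + 3 = 10 -> 'f'

Best match: offset=3, length=3 (matching 'bbf' starting at position 4)
LZ77 triple: (3, 3, 'f')


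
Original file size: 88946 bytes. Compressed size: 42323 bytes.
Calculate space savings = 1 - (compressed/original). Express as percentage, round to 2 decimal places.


ratio = compressed/original = 42323/88946 = 0.475828
savings = 1 - ratio = 1 - 0.475828 = 0.524172
as a percentage: 0.524172 * 100 = 52.42%

Space savings = 1 - 42323/88946 = 52.42%


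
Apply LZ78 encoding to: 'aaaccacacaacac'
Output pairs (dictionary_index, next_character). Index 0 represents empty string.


LZ78 encoding steps:
Dictionary: {0: ''}
Step 1: w='' (idx 0), next='a' -> output (0, 'a'), add 'a' as idx 1
Step 2: w='a' (idx 1), next='a' -> output (1, 'a'), add 'aa' as idx 2
Step 3: w='' (idx 0), next='c' -> output (0, 'c'), add 'c' as idx 3
Step 4: w='c' (idx 3), next='a' -> output (3, 'a'), add 'ca' as idx 4
Step 5: w='ca' (idx 4), next='c' -> output (4, 'c'), add 'cac' as idx 5
Step 6: w='aa' (idx 2), next='c' -> output (2, 'c'), add 'aac' as idx 6
Step 7: w='a' (idx 1), next='c' -> output (1, 'c'), add 'ac' as idx 7


Encoded: [(0, 'a'), (1, 'a'), (0, 'c'), (3, 'a'), (4, 'c'), (2, 'c'), (1, 'c')]


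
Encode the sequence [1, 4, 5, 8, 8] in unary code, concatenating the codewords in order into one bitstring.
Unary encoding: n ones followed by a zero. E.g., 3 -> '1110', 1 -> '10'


Encode each number as n ones followed by a terminating 0:
  1 -> 10 (2 bits)
  4 -> 11110 (5 bits)
  5 -> 111110 (6 bits)
  8 -> 111111110 (9 bits)
  8 -> 111111110 (9 bits)
Total length = 2 + 5 + 6 + 9 + 9 = 31 bits.

Unary([1, 4, 5, 8, 8]) = 1011110111110111111110111111110 (31 bits)


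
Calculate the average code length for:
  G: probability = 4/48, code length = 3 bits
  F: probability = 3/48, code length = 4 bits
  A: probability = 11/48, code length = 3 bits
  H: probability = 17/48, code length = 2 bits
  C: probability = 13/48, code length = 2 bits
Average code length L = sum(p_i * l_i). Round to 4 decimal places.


Weighted contributions p_i * l_i:
  G: (4/48) * 3 = 12/48
  F: (3/48) * 4 = 12/48
  A: (11/48) * 3 = 33/48
  H: (17/48) * 2 = 34/48
  C: (13/48) * 2 = 26/48
Sum = (12 + 12 + 33 + 34 + 26)/48 = 117/48

L = 117/48 = 2.4375 bits/symbol


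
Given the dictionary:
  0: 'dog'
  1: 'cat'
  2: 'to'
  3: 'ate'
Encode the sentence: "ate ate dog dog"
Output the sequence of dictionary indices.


Look up each word in the dictionary:
  'ate' -> 3
  'ate' -> 3
  'dog' -> 0
  'dog' -> 0

Encoded: [3, 3, 0, 0]


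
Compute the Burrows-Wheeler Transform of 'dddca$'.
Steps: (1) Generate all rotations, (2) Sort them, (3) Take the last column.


Rotations (sorted):
  0: $dddca -> last char: a
  1: a$dddc -> last char: c
  2: ca$ddd -> last char: d
  3: dca$dd -> last char: d
  4: ddca$d -> last char: d
  5: dddca$ -> last char: $


BWT = acddd$


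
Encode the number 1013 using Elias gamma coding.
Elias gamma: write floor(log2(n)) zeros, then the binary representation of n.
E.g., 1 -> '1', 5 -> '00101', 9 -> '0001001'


num_bits = floor(log2(1013)) + 1 = 10
leading_zeros = num_bits - 1 = 9
binary(1013) = 1111110101

Elias gamma(1013) = '000000000' + '1111110101' = 0000000001111110101 (19 bits)


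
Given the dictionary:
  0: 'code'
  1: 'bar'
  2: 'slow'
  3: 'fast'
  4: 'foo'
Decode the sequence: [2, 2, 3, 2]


Look up each index in the dictionary:
  2 -> 'slow'
  2 -> 'slow'
  3 -> 'fast'
  2 -> 'slow'

Decoded: "slow slow fast slow"


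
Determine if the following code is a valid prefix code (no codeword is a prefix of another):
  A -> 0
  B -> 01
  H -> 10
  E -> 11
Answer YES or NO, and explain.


Checking each pair (does one codeword prefix another?):
  A='0' vs B='01': prefix -- VIOLATION

NO -- this is NOT a valid prefix code. A (0) is a prefix of B (01).


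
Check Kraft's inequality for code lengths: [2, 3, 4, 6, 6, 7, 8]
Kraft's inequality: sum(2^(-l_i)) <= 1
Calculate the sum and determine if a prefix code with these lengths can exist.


Sum = 2^(-2) + 2^(-3) + 2^(-4) + 2^(-6) + 2^(-6) + 2^(-7) + 2^(-8)
    = 0.25 + 0.125 + 0.0625 + 0.015625 + 0.015625 + 0.0078125 + 0.00390625
    = 123/256 = 0.48046875
Since 0.48046875 <= 1, Kraft's inequality IS satisfied.
A prefix code with these lengths CAN exist.

Kraft sum = 0.48046875. Satisfied.


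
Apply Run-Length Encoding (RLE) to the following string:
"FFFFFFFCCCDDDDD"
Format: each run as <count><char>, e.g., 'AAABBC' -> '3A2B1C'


Scanning runs left to right:
  i=0: run of 'F' x 7 -> '7F'
  i=7: run of 'C' x 3 -> '3C'
  i=10: run of 'D' x 5 -> '5D'

RLE = 7F3C5D


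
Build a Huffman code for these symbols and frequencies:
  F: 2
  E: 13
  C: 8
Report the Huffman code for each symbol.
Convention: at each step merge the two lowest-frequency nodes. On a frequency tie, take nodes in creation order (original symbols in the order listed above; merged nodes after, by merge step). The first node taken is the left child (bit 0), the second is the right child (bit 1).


Huffman tree construction:
Step 1: Merge F(2) + C(8) = 10
Step 2: Merge (F+C)(10) + E(13) = 23
Read each symbol's code off the tree from the root (left child = 0, right child = 1).

Codes:
  F: 00 (length 2)
  E: 1 (length 1)
  C: 01 (length 2)
Average code length: 33/23 = 1.4348 bits/symbol


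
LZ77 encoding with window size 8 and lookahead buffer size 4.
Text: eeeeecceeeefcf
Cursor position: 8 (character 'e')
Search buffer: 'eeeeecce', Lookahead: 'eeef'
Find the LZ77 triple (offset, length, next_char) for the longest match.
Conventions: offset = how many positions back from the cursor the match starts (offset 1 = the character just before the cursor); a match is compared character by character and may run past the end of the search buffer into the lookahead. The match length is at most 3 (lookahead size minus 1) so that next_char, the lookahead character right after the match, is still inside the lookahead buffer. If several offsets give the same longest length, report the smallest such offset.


Try each offset into the search buffer:
  offset=1 (pos 7, char 'e'): match length 3
  offset=2 (pos 6, char 'c'): match length 0
  offset=3 (pos 5, char 'c'): match length 0
  offset=4 (pos 4, char 'e'): match length 1
  offset=5 (pos 3, char 'e'): match length 2
  offset=6 (pos 2, char 'e'): match length 3
  offset=7 (pos 1, char 'e'): match length 3
  offset=8 (pos 0, char 'e'): match length 3
Longest match has length 3, found at offsets 1, 6, 7, 8; take the smallest, offset 1.
next_char = character at position 8 + 3 = 11 -> 'f'

Best match: offset=1, length=3 (matching 'eee' starting at position 7)
LZ77 triple: (1, 3, 'f')


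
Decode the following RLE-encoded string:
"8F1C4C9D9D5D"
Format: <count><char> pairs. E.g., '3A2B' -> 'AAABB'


Expanding each <count><char> pair:
  8F -> 'FFFFFFFF'
  1C -> 'C'
  4C -> 'CCCC'
  9D -> 'DDDDDDDDD'
  9D -> 'DDDDDDDDD'
  5D -> 'DDDDD'

Decoded = FFFFFFFFCCCCCDDDDDDDDDDDDDDDDDDDDDDD


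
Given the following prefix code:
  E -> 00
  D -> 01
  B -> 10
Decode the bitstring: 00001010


Decoding step by step:
Bits 00 -> E
Bits 00 -> E
Bits 10 -> B
Bits 10 -> B


Decoded message: EEBB


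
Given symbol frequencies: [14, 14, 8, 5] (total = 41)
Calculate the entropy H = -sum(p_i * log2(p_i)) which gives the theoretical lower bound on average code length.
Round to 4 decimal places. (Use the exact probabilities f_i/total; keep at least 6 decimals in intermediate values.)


Per-symbol terms -p_i * log2(p_i) with p_i = f_i/41:
  p = 14/41 = 0.341463: log2(p) = -1.550197, -p*log2(p) = 0.529336
  p = 14/41 = 0.341463: log2(p) = -1.550197, -p*log2(p) = 0.529336
  p = 8/41 = 0.195122: log2(p) = -2.357552, -p*log2(p) = 0.460010
  p = 5/41 = 0.121951: log2(p) = -3.035624, -p*log2(p) = 0.370198
H = 0.529336 + 0.529336 + 0.460010 + 0.370198 = 1.888880

H = 1.8889 bits/symbol


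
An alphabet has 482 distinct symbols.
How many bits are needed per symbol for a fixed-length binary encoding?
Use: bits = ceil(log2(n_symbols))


log2(482) = 8.9129
Bracket: 2^8 = 256 < 482 <= 2^9 = 512
So ceil(log2(482)) = 9

bits = ceil(log2(482)) = ceil(8.9129) = 9 bits


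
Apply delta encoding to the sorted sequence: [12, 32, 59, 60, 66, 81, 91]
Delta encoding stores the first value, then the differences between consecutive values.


First value: 12
Deltas:
  32 - 12 = 20
  59 - 32 = 27
  60 - 59 = 1
  66 - 60 = 6
  81 - 66 = 15
  91 - 81 = 10


Delta encoded: [12, 20, 27, 1, 6, 15, 10]
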